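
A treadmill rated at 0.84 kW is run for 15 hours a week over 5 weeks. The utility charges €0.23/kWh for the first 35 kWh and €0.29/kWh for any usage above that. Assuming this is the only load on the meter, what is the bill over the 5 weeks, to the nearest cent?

€16.17

Runtime = 15 h/week × 5 weeks = 75 h
Energy = 0.84 kW × 75 h = 63 kWh
Tier 1 (0–35 kWh): 35 × €0.23 = €8.05
Above 35 kWh: 28 × €0.29 = €8.12
Bill = €16.17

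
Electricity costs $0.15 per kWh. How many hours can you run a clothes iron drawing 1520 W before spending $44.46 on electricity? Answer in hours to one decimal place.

Energy available = $44.46 ÷ $0.15/kWh = 296.4 kWh
Hours = 296.4 kWh ÷ 1.52 kW = 195.0 h

195.0 h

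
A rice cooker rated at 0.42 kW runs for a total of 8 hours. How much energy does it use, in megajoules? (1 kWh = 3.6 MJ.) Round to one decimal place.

Energy = 0.42 kW × 8 h = 3.36 kWh
= 3.36 × 3.6 MJ = 12.1 MJ

12.1 MJ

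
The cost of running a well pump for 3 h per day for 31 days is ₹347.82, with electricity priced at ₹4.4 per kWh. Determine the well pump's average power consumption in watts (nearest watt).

Energy = ₹347.82 ÷ ₹4.4/kWh = 79.05 kWh
Runtime = 3 h/day × 31 days = 93 h
Power = 79.05 kWh ÷ 93 h = 0.85 kW = 850 W

850 W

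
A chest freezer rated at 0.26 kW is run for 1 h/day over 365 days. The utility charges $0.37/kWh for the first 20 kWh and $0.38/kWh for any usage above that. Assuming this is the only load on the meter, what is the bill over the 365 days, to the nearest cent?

$35.86

Runtime = 1 h/day × 365 days = 365 h
Energy = 0.26 kW × 365 h = 94.9 kWh
Tier 1 (0–20 kWh): 20 × $0.37 = $7.4
Above 20 kWh: 74.9 × $0.38 = $28.462
Bill = $35.86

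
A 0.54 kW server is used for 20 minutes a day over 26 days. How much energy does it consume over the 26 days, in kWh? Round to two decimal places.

Runtime = 20 min × 26 = 520 min = 8.666666… h
Energy = 0.54 kW × 8.666666… h = 4.68 kWh

4.68 kWh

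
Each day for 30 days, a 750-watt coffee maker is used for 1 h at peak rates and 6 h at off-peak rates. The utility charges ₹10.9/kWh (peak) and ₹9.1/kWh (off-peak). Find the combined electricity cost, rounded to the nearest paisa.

₹1473.75

Peak energy = 0.75 kW × 1 h × 30 = 22.5 kWh
Off-peak energy = 0.75 kW × 6 h × 30 = 135 kWh
Cost = 22.5 × ₹10.9 + 135 × ₹9.1 = ₹245.25 + ₹1228.5 = ₹1473.75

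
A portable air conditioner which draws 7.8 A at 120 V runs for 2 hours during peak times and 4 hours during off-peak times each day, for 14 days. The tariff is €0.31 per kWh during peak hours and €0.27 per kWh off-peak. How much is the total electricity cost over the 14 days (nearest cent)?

Power = 7.8 A × 120 V = 936 W = 0.936 kW
Peak energy = 0.936 kW × 2 h × 14 = 26.208 kWh
Off-peak energy = 0.936 kW × 4 h × 14 = 52.416 kWh
Cost = 26.208 × €0.31 + 52.416 × €0.27 = €8.12448 + €14.15232 = €22.28

€22.28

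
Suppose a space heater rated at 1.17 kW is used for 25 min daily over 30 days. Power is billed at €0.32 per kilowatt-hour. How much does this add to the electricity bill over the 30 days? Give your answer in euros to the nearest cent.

€4.68

Runtime = 25 min × 30 = 750 min = 12.5 h
Energy = 1.17 kW × 12.5 h = 14.625 kWh
Cost = 14.625 kWh × €0.32/kWh = €4.68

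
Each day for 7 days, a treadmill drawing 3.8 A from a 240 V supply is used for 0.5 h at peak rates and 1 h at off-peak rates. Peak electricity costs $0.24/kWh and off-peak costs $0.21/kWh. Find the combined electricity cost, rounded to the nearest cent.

$2.11

Power = 3.8 A × 240 V = 912 W = 0.912 kW
Peak energy = 0.912 kW × 0.5 h × 7 = 3.192 kWh
Off-peak energy = 0.912 kW × 1 h × 7 = 6.384 kWh
Cost = 3.192 × $0.24 + 6.384 × $0.21 = $0.76608 + $1.34064 = $2.11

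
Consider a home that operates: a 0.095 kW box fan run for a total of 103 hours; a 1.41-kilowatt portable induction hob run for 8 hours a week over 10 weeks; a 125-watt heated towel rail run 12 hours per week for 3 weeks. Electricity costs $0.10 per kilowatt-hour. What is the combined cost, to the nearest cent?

$12.71

box fan: 0.095 kW × 103 h = 9.785 kWh
portable induction hob: Runtime = 8 h/week × 10 weeks = 80 h
portable induction hob: 1.41 kW × 80 h = 112.8 kWh
heated towel rail: Runtime = 12 h/week × 3 weeks = 36 h
heated towel rail: 0.125 kW × 36 h = 4.5 kWh
Total energy = 127.085 kWh
Cost = 127.085 × $0.10 = $12.71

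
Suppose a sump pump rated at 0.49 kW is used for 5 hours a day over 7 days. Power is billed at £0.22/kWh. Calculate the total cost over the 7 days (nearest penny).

£3.77

Runtime = 5 h/day × 7 days = 35 h
Energy = 0.49 kW × 35 h = 17.15 kWh
Cost = 17.15 kWh × £0.22/kWh = £3.77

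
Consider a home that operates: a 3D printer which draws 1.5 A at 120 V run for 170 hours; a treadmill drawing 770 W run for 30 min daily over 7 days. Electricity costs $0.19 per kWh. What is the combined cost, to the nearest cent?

$6.33

3D printer: Power = 1.5 A × 120 V = 180 W = 0.18 kW
3D printer: 0.18 kW × 170 h = 30.6 kWh
treadmill: Runtime = 30 min × 7 = 210 min = 3.5 h
treadmill: 0.77 kW × 3.5 h = 2.695 kWh
Total energy = 33.295 kWh
Cost = 33.295 × $0.19 = $6.33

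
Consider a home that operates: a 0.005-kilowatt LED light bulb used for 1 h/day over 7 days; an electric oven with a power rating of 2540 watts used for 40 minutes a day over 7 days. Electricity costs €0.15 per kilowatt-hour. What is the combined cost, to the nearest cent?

€1.78

LED light bulb: Runtime = 1 h/day × 7 days = 7 h
LED light bulb: 0.005 kW × 7 h = 0.035 kWh
electric oven: Runtime = 40 min × 7 = 280 min = 4.666666… h
electric oven: 2.54 kW × 4.666666… h = 11.853333… kWh
Total energy = 11.888333… kWh
Cost = 11.888333… × €0.15 = €1.78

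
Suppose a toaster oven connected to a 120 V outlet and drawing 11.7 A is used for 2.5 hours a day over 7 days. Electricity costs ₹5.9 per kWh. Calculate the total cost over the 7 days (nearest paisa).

Power = 11.7 A × 120 V = 1404 W = 1.404 kW
Runtime = 2.5 h/day × 7 days = 17.5 h
Energy = 1.404 kW × 17.5 h = 24.57 kWh
Cost = 24.57 kWh × ₹5.9/kWh = ₹144.96

₹144.96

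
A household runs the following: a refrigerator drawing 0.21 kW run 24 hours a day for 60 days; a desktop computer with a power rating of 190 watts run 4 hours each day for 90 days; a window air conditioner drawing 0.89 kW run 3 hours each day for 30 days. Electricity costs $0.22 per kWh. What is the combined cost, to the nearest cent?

refrigerator: Runtime = 24 h × 60 = 1440 h
refrigerator: 0.21 kW × 1440 h = 302.4 kWh
desktop computer: Runtime = 4 h/day × 90 days = 360 h
desktop computer: 0.19 kW × 360 h = 68.4 kWh
window air conditioner: Runtime = 3 h/day × 30 days = 90 h
window air conditioner: 0.89 kW × 90 h = 80.1 kWh
Total energy = 450.9 kWh
Cost = 450.9 × $0.22 = $99.20

$99.20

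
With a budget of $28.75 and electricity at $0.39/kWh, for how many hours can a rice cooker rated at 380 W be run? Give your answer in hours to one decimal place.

194.0 h

Energy available = $28.75 ÷ $0.39/kWh = 73.7179 kWh
Hours = 73.7179 kWh ÷ 0.38 kW = 194.0 h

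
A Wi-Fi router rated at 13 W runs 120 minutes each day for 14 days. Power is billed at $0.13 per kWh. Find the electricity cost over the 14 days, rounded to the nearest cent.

$0.05

Runtime = 120 min × 14 = 1680 min = 28 h
Energy = 0.013 kW × 28 h = 0.364 kWh
Cost = 0.364 kWh × $0.13/kWh = $0.05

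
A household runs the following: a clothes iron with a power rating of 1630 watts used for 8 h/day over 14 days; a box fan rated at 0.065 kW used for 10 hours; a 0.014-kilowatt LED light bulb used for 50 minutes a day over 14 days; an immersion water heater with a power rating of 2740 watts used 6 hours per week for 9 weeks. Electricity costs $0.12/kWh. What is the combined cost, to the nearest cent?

clothes iron: Runtime = 8 h/day × 14 days = 112 h
clothes iron: 1.63 kW × 112 h = 182.56 kWh
box fan: 0.065 kW × 10 h = 0.65 kWh
LED light bulb: Runtime = 50 min × 14 = 700 min = 11.666666… h
LED light bulb: 0.014 kW × 11.666666… h = 0.163333… kWh
immersion water heater: Runtime = 6 h/week × 9 weeks = 54 h
immersion water heater: 2.74 kW × 54 h = 147.96 kWh
Total energy = 331.333333… kWh
Cost = 331.333333… × $0.12 = $39.76

$39.76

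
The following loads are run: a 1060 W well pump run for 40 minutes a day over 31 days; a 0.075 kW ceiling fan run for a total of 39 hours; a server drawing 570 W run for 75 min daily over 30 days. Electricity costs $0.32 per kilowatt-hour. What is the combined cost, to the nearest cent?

well pump: Runtime = 40 min × 31 = 1240 min = 20.666666… h
well pump: 1.06 kW × 20.666666… h = 21.906666… kWh
ceiling fan: 0.075 kW × 39 h = 2.925 kWh
server: Runtime = 75 min × 30 = 2250 min = 37.5 h
server: 0.57 kW × 37.5 h = 21.375 kWh
Total energy = 46.206666… kWh
Cost = 46.206666… × $0.32 = $14.79

$14.79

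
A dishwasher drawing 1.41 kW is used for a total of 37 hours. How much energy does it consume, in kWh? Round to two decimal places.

Energy = 1.41 kW × 37 h = 52.17 kWh

52.17 kWh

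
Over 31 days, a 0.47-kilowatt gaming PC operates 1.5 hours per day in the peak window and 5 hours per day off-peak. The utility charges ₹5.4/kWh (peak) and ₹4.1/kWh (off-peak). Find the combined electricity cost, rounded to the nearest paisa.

Peak energy = 0.47 kW × 1.5 h × 31 = 21.855 kWh
Off-peak energy = 0.47 kW × 5 h × 31 = 72.85 kWh
Cost = 21.855 × ₹5.4 + 72.85 × ₹4.1 = ₹118.017 + ₹298.685 = ₹416.70

₹416.70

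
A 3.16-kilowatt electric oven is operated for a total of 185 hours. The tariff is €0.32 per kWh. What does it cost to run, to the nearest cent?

€187.07

Energy = 3.16 kW × 185 h = 584.6 kWh
Cost = 584.6 kWh × €0.32/kWh = €187.07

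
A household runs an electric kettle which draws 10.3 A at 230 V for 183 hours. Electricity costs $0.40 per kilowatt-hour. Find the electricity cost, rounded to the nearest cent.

$173.41

Power = 10.3 A × 230 V = 2369 W = 2.369 kW
Energy = 2.369 kW × 183 h = 433.527 kWh
Cost = 433.527 kWh × $0.40/kWh = $173.41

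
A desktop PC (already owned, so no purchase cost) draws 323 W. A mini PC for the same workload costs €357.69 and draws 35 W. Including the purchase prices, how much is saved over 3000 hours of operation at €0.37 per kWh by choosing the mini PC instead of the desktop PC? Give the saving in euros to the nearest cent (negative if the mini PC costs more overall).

-€38.01

desktop PC: €0.00 + (323/1000) kW × 3000 h × €0.37 = €0.00 + €358.53 = €358.53
mini PC: €357.69 + (35/1000) kW × 3000 h × €0.37 = €357.69 + €38.85 = €396.54
Saving = €358.53 − €396.54 = −€38.01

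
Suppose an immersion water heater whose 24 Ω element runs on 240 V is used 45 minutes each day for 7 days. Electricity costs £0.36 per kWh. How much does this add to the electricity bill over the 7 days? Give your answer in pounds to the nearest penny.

£4.54

Power = V²/R = 240²/24 = 2400 W = 2.4 kW
Runtime = 45 min × 7 = 315 min = 5.25 h
Energy = 2.4 kW × 5.25 h = 12.6 kWh
Cost = 12.6 kWh × £0.36/kWh = £4.54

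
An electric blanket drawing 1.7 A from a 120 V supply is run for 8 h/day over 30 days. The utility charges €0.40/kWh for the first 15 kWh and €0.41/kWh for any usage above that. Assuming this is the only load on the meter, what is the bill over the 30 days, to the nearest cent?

Power = 1.7 A × 120 V = 204 W = 0.204 kW
Runtime = 8 h/day × 30 days = 240 h
Energy = 0.204 kW × 240 h = 48.96 kWh
Tier 1 (0–15 kWh): 15 × €0.40 = €6
Above 15 kWh: 33.96 × €0.41 = €13.9236
Bill = €19.92

€19.92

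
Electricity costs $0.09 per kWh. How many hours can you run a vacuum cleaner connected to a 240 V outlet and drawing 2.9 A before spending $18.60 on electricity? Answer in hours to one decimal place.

Power = 2.9 A × 240 V = 696 W = 0.696 kW
Energy available = $18.60 ÷ $0.09/kWh = 206.6667 kWh
Hours = 206.6667 kWh ÷ 0.696 kW = 296.9 h

296.9 h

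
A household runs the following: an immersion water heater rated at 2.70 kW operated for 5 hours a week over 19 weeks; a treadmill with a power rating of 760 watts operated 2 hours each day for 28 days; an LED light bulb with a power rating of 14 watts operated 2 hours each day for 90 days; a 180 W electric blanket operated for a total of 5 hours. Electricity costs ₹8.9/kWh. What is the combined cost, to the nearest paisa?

₹2692.07

immersion water heater: Runtime = 5 h/week × 19 weeks = 95 h
immersion water heater: 2.7 kW × 95 h = 256.5 kWh
treadmill: Runtime = 2 h/day × 28 days = 56 h
treadmill: 0.76 kW × 56 h = 42.56 kWh
LED light bulb: Runtime = 2 h/day × 90 days = 180 h
LED light bulb: 0.014 kW × 180 h = 2.52 kWh
electric blanket: 0.18 kW × 5 h = 0.9 kWh
Total energy = 302.48 kWh
Cost = 302.48 × ₹8.9 = ₹2692.07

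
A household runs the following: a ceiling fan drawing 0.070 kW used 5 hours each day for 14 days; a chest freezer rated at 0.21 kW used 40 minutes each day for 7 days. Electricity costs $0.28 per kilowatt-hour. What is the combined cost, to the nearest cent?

ceiling fan: Runtime = 5 h/day × 14 days = 70 h
ceiling fan: 0.07 kW × 70 h = 4.9 kWh
chest freezer: Runtime = 40 min × 7 = 280 min = 4.666666… h
chest freezer: 0.21 kW × 4.666666… h = 0.98 kWh
Total energy = 5.88 kWh
Cost = 5.88 × $0.28 = $1.65

$1.65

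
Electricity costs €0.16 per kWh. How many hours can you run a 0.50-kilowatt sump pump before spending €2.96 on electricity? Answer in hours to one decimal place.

Energy available = €2.96 ÷ €0.16/kWh = 18.5 kWh
Hours = 18.5 kWh ÷ 0.5 kW = 37.0 h

37.0 h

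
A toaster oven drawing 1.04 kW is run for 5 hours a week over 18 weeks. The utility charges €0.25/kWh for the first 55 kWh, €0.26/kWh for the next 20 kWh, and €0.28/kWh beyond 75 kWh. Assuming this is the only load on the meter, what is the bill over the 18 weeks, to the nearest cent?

€24.16

Runtime = 5 h/week × 18 weeks = 90 h
Energy = 1.04 kW × 90 h = 93.6 kWh
Tier 1 (0–55 kWh): 55 × €0.25 = €13.75
Tier 2 (55–75 kWh): 20 × €0.26 = €5.2
Above 75 kWh: 18.6 × €0.28 = €5.208
Bill = €24.16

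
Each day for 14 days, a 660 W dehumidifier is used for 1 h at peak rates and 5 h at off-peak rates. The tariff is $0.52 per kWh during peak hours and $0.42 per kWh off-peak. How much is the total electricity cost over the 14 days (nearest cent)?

Peak energy = 0.66 kW × 1 h × 14 = 9.24 kWh
Off-peak energy = 0.66 kW × 5 h × 14 = 46.2 kWh
Cost = 9.24 × $0.52 + 46.2 × $0.42 = $4.8048 + $19.404 = $24.21

$24.21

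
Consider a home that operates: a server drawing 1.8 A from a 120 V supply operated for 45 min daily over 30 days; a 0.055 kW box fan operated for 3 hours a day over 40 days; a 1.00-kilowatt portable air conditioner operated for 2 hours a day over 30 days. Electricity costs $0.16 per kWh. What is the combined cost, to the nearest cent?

$11.43

server: Power = 1.8 A × 120 V = 216 W = 0.216 kW
server: Runtime = 45 min × 30 = 1350 min = 22.5 h
server: 0.216 kW × 22.5 h = 4.86 kWh
box fan: Runtime = 3 h/day × 40 days = 120 h
box fan: 0.055 kW × 120 h = 6.6 kWh
portable air conditioner: Runtime = 2 h/day × 30 days = 60 h
portable air conditioner: 1 kW × 60 h = 60 kWh
Total energy = 71.46 kWh
Cost = 71.46 × $0.16 = $11.43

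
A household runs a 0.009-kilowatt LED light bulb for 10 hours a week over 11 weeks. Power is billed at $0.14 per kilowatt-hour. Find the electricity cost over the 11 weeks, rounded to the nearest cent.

$0.14

Runtime = 10 h/week × 11 weeks = 110 h
Energy = 0.009 kW × 110 h = 0.99 kWh
Cost = 0.99 kWh × $0.14/kWh = $0.14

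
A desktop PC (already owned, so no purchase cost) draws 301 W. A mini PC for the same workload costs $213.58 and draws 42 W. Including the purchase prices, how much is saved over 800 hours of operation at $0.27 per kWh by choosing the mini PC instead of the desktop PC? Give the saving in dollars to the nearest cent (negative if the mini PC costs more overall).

desktop PC: $0.00 + (301/1000) kW × 800 h × $0.27 = $0.00 + $65.016 = $65.016
mini PC: $213.58 + (42/1000) kW × 800 h × $0.27 = $213.58 + $9.072 = $222.652
Saving = $65.016 − $222.652 = −$157.636 → -$157.64

-$157.64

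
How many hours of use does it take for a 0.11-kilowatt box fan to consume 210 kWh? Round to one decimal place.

Hours = 210 kWh ÷ 0.11 kW = 1909.1 h

1909.1 h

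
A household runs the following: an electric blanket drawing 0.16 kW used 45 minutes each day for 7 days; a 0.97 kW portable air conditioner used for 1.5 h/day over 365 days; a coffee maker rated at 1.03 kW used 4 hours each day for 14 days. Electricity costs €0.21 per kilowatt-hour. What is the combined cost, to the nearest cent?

electric blanket: Runtime = 45 min × 7 = 315 min = 5.25 h
electric blanket: 0.16 kW × 5.25 h = 0.84 kWh
portable air conditioner: Runtime = 1.5 h/day × 365 days = 547.5 h
portable air conditioner: 0.97 kW × 547.5 h = 531.075 kWh
coffee maker: Runtime = 4 h/day × 14 days = 56 h
coffee maker: 1.03 kW × 56 h = 57.68 kWh
Total energy = 589.595 kWh
Cost = 589.595 × €0.21 = €123.81

€123.81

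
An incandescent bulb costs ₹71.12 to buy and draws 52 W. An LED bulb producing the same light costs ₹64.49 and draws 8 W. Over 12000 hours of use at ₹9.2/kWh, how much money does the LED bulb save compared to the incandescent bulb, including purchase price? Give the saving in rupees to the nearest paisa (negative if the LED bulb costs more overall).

₹4864.23

incandescent bulb: ₹71.12 + (52/1000) kW × 12000 h × ₹9.2 = ₹71.12 + ₹5740.8 = ₹5811.92
LED bulb: ₹64.49 + (8/1000) kW × 12000 h × ₹9.2 = ₹64.49 + ₹883.2 = ₹947.69
Saving = ₹5811.92 − ₹947.69 = ₹4864.23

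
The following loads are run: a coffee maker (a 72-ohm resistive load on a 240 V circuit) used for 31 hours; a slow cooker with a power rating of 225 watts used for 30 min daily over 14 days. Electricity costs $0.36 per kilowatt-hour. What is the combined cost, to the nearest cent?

coffee maker: Power = V²/R = 240²/72 = 800 W = 0.8 kW
coffee maker: 0.8 kW × 31 h = 24.8 kWh
slow cooker: Runtime = 30 min × 14 = 420 min = 7 h
slow cooker: 0.225 kW × 7 h = 1.575 kWh
Total energy = 26.375 kWh
Cost = 26.375 × $0.36 = $9.50

$9.50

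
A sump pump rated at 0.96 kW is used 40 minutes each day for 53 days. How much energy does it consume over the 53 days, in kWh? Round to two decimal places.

33.92 kWh

Runtime = 40 min × 53 = 2120 min = 35.333333… h
Energy = 0.96 kW × 35.333333… h = 33.92 kWh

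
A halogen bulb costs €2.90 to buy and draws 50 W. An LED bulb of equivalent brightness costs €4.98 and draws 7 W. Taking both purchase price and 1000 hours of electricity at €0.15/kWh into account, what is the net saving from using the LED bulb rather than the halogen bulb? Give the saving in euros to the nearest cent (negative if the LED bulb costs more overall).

€4.37

halogen bulb: €2.90 + (50/1000) kW × 1000 h × €0.15 = €2.90 + €7.5 = €10.4
LED bulb: €4.98 + (7/1000) kW × 1000 h × €0.15 = €4.98 + €1.05 = €6.03
Saving = €10.4 − €6.03 = €4.37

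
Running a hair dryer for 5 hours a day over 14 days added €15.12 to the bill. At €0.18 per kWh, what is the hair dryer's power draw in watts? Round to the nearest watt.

1200 W

Energy = €15.12 ÷ €0.18/kWh = 84 kWh
Runtime = 5 h/day × 14 days = 70 h
Power = 84 kWh ÷ 70 h = 1.2 kW = 1200 W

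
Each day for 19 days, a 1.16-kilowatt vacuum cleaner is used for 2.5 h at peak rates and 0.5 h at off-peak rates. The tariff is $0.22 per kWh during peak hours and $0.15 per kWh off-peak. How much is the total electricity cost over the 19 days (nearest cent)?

Peak energy = 1.16 kW × 2.5 h × 19 = 55.1 kWh
Off-peak energy = 1.16 kW × 0.5 h × 19 = 11.02 kWh
Cost = 55.1 × $0.22 + 11.02 × $0.15 = $12.122 + $1.653 = $13.78

$13.78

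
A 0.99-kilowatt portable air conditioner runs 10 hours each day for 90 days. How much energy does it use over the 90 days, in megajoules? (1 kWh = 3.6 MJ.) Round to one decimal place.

3207.6 MJ

Runtime = 10 h/day × 90 days = 900 h
Energy = 0.99 kW × 900 h = 891 kWh
= 891 × 3.6 MJ = 3207.6 MJ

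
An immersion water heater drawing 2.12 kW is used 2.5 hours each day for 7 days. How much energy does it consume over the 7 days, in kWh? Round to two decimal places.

37.10 kWh

Runtime = 2.5 h/day × 7 days = 17.5 h
Energy = 2.12 kW × 17.5 h = 37.1 kWh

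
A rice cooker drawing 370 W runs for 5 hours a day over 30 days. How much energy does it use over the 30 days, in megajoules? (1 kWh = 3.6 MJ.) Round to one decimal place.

Runtime = 5 h/day × 30 days = 150 h
Energy = 0.37 kW × 150 h = 55.5 kWh
= 55.5 × 3.6 MJ = 199.8 MJ

199.8 MJ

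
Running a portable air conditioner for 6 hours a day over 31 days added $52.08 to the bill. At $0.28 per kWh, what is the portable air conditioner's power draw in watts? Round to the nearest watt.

Energy = $52.08 ÷ $0.28/kWh = 186 kWh
Runtime = 6 h/day × 31 days = 186 h
Power = 186 kWh ÷ 186 h = 1 kW = 1000 W

1000 W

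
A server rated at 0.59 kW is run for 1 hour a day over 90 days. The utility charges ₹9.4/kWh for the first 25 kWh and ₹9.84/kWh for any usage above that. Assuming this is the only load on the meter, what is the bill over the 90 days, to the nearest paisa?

Runtime = 1 h/day × 90 days = 90 h
Energy = 0.59 kW × 90 h = 53.1 kWh
Tier 1 (0–25 kWh): 25 × ₹9.4 = ₹235
Above 25 kWh: 28.1 × ₹9.84 = ₹276.504
Bill = ₹511.50

₹511.50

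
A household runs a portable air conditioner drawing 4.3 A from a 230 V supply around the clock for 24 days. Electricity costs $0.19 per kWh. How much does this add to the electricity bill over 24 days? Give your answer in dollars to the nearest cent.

Power = 4.3 A × 230 V = 989 W = 0.989 kW
Runtime = 24 h × 24 = 576 h
Energy = 0.989 kW × 576 h = 569.664 kWh
Cost = 569.664 kWh × $0.19/kWh = $108.24

$108.24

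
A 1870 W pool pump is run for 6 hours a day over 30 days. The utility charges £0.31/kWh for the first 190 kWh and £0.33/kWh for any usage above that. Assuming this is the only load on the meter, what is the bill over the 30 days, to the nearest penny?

Runtime = 6 h/day × 30 days = 180 h
Energy = 1.87 kW × 180 h = 336.6 kWh
Tier 1 (0–190 kWh): 190 × £0.31 = £58.9
Above 190 kWh: 146.6 × £0.33 = £48.378
Bill = £107.28

£107.28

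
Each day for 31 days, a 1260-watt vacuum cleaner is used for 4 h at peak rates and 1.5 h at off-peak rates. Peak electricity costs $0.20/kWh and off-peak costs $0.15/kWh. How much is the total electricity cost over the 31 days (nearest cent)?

Peak energy = 1.26 kW × 4 h × 31 = 156.24 kWh
Off-peak energy = 1.26 kW × 1.5 h × 31 = 58.59 kWh
Cost = 156.24 × $0.20 + 58.59 × $0.15 = $31.248 + $8.7885 = $40.04

$40.04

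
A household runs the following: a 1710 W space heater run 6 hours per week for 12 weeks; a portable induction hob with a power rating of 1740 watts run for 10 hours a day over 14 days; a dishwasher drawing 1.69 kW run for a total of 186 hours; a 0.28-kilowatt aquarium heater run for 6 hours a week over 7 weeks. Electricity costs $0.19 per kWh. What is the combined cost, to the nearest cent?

$131.64

space heater: Runtime = 6 h/week × 12 weeks = 72 h
space heater: 1.71 kW × 72 h = 123.12 kWh
portable induction hob: Runtime = 10 h/day × 14 days = 140 h
portable induction hob: 1.74 kW × 140 h = 243.6 kWh
dishwasher: 1.69 kW × 186 h = 314.34 kWh
aquarium heater: Runtime = 6 h/week × 7 weeks = 42 h
aquarium heater: 0.28 kW × 42 h = 11.76 kWh
Total energy = 692.82 kWh
Cost = 692.82 × $0.19 = $131.64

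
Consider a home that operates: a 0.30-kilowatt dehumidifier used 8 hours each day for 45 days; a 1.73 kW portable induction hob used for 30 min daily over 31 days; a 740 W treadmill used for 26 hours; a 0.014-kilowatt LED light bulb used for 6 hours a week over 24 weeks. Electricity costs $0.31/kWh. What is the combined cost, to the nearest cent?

$48.38

dehumidifier: Runtime = 8 h/day × 45 days = 360 h
dehumidifier: 0.3 kW × 360 h = 108 kWh
portable induction hob: Runtime = 30 min × 31 = 930 min = 15.5 h
portable induction hob: 1.73 kW × 15.5 h = 26.815 kWh
treadmill: 0.74 kW × 26 h = 19.24 kWh
LED light bulb: Runtime = 6 h/week × 24 weeks = 144 h
LED light bulb: 0.014 kW × 144 h = 2.016 kWh
Total energy = 156.071 kWh
Cost = 156.071 × $0.31 = $48.38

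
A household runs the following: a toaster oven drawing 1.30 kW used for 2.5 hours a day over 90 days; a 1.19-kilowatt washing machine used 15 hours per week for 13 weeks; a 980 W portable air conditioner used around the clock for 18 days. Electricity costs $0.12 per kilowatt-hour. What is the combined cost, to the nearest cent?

$113.75

toaster oven: Runtime = 2.5 h/day × 90 days = 225 h
toaster oven: 1.3 kW × 225 h = 292.5 kWh
washing machine: Runtime = 15 h/week × 13 weeks = 195 h
washing machine: 1.19 kW × 195 h = 232.05 kWh
portable air conditioner: Runtime = 24 h × 18 = 432 h
portable air conditioner: 0.98 kW × 432 h = 423.36 kWh
Total energy = 947.91 kWh
Cost = 947.91 × $0.12 = $113.75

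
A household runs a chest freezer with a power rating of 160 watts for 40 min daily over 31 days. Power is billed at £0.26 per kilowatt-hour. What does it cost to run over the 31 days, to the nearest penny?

Runtime = 40 min × 31 = 1240 min = 20.666666… h
Energy = 0.16 kW × 20.666666… h = 3.306666… kWh
Cost = 3.306666… kWh × £0.26/kWh = £0.86

£0.86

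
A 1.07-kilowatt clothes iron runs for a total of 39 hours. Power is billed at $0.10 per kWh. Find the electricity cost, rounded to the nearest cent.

$4.17

Energy = 1.07 kW × 39 h = 41.73 kWh
Cost = 41.73 kWh × $0.10/kWh = $4.17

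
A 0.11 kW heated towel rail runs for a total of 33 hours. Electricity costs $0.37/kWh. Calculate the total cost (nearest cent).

$1.34

Energy = 0.11 kW × 33 h = 3.63 kWh
Cost = 3.63 kWh × $0.37/kWh = $1.34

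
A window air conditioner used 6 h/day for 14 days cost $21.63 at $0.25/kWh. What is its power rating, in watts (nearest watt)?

Energy = $21.63 ÷ $0.25/kWh = 86.52 kWh
Runtime = 6 h/day × 14 days = 84 h
Power = 86.52 kWh ÷ 84 h = 1.03 kW = 1030 W

1030 W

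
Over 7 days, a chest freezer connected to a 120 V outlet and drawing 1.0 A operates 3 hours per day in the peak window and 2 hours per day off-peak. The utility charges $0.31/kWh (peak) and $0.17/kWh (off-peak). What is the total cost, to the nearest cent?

Power = 1.0 A × 120 V = 120 W = 0.12 kW
Peak energy = 0.12 kW × 3 h × 7 = 2.52 kWh
Off-peak energy = 0.12 kW × 2 h × 7 = 1.68 kWh
Cost = 2.52 × $0.31 + 1.68 × $0.17 = $0.7812 + $0.2856 = $1.07

$1.07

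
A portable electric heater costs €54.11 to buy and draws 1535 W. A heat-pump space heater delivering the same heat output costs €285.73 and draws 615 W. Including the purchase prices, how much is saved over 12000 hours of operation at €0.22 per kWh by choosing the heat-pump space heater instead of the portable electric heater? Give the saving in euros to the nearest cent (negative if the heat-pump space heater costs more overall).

portable electric heater: €54.11 + (1535/1000) kW × 12000 h × €0.22 = €54.11 + €4052.4 = €4106.51
heat-pump space heater: €285.73 + (615/1000) kW × 12000 h × €0.22 = €285.73 + €1623.6 = €1909.33
Saving = €4106.51 − €1909.33 = €2197.18

€2197.18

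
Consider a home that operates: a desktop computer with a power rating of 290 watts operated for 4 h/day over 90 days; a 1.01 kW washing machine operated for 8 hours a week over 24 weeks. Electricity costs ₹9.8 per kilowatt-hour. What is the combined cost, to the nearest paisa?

desktop computer: Runtime = 4 h/day × 90 days = 360 h
desktop computer: 0.29 kW × 360 h = 104.4 kWh
washing machine: Runtime = 8 h/week × 24 weeks = 192 h
washing machine: 1.01 kW × 192 h = 193.92 kWh
Total energy = 298.32 kWh
Cost = 298.32 × ₹9.8 = ₹2923.54

₹2923.54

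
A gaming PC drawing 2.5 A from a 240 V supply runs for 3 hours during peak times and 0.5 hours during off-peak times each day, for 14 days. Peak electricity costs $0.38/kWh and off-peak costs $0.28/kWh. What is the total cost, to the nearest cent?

$10.75

Power = 2.5 A × 240 V = 600 W = 0.6 kW
Peak energy = 0.6 kW × 3 h × 14 = 25.2 kWh
Off-peak energy = 0.6 kW × 0.5 h × 14 = 4.2 kWh
Cost = 25.2 × $0.38 + 4.2 × $0.28 = $9.576 + $1.176 = $10.75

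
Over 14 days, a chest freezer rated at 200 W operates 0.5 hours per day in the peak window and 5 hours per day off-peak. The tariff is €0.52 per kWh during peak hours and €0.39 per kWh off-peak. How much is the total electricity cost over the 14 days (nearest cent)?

€6.19

Peak energy = 0.2 kW × 0.5 h × 14 = 1.4 kWh
Off-peak energy = 0.2 kW × 5 h × 14 = 14 kWh
Cost = 1.4 × €0.52 + 14 × €0.39 = €0.728 + €5.46 = €6.19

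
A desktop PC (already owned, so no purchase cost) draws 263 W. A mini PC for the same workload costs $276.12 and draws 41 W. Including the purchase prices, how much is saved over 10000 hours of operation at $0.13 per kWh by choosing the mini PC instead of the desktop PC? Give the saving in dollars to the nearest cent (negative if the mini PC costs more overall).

desktop PC: $0.00 + (263/1000) kW × 10000 h × $0.13 = $0.00 + $341.9 = $341.9
mini PC: $276.12 + (41/1000) kW × 10000 h × $0.13 = $276.12 + $53.3 = $329.42
Saving = $341.9 − $329.42 = $12.48

$12.48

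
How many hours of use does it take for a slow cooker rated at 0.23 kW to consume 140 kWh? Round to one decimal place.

Hours = 140 kWh ÷ 0.23 kW = 608.7 h

608.7 h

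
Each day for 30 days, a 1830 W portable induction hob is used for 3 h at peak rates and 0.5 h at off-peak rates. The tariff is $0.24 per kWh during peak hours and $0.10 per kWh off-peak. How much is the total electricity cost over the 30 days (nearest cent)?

Peak energy = 1.83 kW × 3 h × 30 = 164.7 kWh
Off-peak energy = 1.83 kW × 0.5 h × 30 = 27.45 kWh
Cost = 164.7 × $0.24 + 27.45 × $0.10 = $39.528 + $2.745 = $42.27

$42.27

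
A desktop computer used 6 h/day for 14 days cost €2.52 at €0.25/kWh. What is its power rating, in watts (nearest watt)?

120 W

Energy = €2.52 ÷ €0.25/kWh = 10.08 kWh
Runtime = 6 h/day × 14 days = 84 h
Power = 10.08 kWh ÷ 84 h = 0.12 kW = 120 W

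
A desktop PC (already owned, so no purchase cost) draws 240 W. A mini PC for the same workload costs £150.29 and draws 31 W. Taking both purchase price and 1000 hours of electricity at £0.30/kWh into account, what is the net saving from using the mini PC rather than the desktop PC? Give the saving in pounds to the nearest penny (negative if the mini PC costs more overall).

desktop PC: £0.00 + (240/1000) kW × 1000 h × £0.30 = £0.00 + £72 = £72
mini PC: £150.29 + (31/1000) kW × 1000 h × £0.30 = £150.29 + £9.3 = £159.59
Saving = £72 − £159.59 = −£87.59

-£87.59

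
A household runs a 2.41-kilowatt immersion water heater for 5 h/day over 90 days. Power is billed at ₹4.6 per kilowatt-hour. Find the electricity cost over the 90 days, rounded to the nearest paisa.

₹4988.70

Runtime = 5 h/day × 90 days = 450 h
Energy = 2.41 kW × 450 h = 1084.5 kWh
Cost = 1084.5 kWh × ₹4.6/kWh = ₹4988.70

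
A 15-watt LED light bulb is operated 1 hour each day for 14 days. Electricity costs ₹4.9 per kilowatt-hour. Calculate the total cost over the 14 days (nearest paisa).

Runtime = 1 h/day × 14 days = 14 h
Energy = 0.015 kW × 14 h = 0.21 kWh
Cost = 0.21 kWh × ₹4.9/kWh = ₹1.03

₹1.03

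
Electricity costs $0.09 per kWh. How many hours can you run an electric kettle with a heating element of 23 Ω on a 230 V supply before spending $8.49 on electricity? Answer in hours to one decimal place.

41.0 h

Power = V²/R = 230²/23 = 2300 W = 2.3 kW
Energy available = $8.49 ÷ $0.09/kWh = 94.3333 kWh
Hours = 94.3333 kWh ÷ 2.3 kW = 41.0 h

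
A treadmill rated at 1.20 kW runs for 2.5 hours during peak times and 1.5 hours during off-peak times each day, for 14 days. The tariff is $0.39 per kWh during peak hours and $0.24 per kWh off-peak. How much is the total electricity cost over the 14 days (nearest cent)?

Peak energy = 1.2 kW × 2.5 h × 14 = 42 kWh
Off-peak energy = 1.2 kW × 1.5 h × 14 = 25.2 kWh
Cost = 42 × $0.39 + 25.2 × $0.24 = $16.38 + $6.048 = $22.43

$22.43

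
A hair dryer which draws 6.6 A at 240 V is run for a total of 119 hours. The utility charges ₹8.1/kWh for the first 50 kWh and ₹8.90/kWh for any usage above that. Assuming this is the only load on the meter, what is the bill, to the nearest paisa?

₹1637.61

Power = 6.6 A × 240 V = 1584 W = 1.584 kW
Energy = 1.584 kW × 119 h = 188.496 kWh
Tier 1 (0–50 kWh): 50 × ₹8.1 = ₹405
Above 50 kWh: 138.496 × ₹8.90 = ₹1232.6144
Bill = ₹1637.61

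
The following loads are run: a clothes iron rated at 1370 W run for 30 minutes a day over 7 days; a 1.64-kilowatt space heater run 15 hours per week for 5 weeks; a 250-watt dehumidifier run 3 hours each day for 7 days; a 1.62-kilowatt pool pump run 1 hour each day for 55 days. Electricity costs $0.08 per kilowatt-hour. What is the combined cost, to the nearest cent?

$17.77

clothes iron: Runtime = 30 min × 7 = 210 min = 3.5 h
clothes iron: 1.37 kW × 3.5 h = 4.795 kWh
space heater: Runtime = 15 h/week × 5 weeks = 75 h
space heater: 1.64 kW × 75 h = 123 kWh
dehumidifier: Runtime = 3 h/day × 7 days = 21 h
dehumidifier: 0.25 kW × 21 h = 5.25 kWh
pool pump: Runtime = 1 h/day × 55 days = 55 h
pool pump: 1.62 kW × 55 h = 89.1 kWh
Total energy = 222.145 kWh
Cost = 222.145 × $0.08 = $17.77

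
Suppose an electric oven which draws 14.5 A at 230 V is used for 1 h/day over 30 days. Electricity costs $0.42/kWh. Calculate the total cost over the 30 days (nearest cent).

$42.02

Power = 14.5 A × 230 V = 3335 W = 3.335 kW
Runtime = 1 h/day × 30 days = 30 h
Energy = 3.335 kW × 30 h = 100.05 kWh
Cost = 100.05 kWh × $0.42/kWh = $42.02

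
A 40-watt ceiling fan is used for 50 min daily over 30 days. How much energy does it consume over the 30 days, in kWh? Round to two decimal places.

Runtime = 50 min × 30 = 1500 min = 25 h
Energy = 0.04 kW × 25 h = 1 kWh

1.00 kWh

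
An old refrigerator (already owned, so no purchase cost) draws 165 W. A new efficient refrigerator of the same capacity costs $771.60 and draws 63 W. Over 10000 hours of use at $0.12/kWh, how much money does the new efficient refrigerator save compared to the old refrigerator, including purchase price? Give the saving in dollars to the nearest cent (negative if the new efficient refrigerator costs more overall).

old refrigerator: $0.00 + (165/1000) kW × 10000 h × $0.12 = $0.00 + $198 = $198
new efficient refrigerator: $771.60 + (63/1000) kW × 10000 h × $0.12 = $771.60 + $75.6 = $847.2
Saving = $198 − $847.2 = −$649.2

-$649.20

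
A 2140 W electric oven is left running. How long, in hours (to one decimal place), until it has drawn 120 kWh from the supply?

56.1 h

Hours = 120 kWh ÷ 2.14 kW = 56.1 h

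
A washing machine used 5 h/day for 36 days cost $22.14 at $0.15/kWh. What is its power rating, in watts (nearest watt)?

Energy = $22.14 ÷ $0.15/kWh = 147.6 kWh
Runtime = 5 h/day × 36 days = 180 h
Power = 147.6 kWh ÷ 180 h = 0.82 kW = 820 W

820 W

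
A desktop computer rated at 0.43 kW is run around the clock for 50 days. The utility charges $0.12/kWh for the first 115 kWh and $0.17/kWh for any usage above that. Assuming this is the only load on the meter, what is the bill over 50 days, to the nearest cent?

Runtime = 24 h × 50 = 1200 h
Energy = 0.43 kW × 1200 h = 516 kWh
Tier 1 (0–115 kWh): 115 × $0.12 = $13.8
Above 115 kWh: 401 × $0.17 = $68.17
Bill = $81.97

$81.97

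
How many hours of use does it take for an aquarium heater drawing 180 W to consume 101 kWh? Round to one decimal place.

561.1 h

Hours = 101 kWh ÷ 0.18 kW = 561.1 h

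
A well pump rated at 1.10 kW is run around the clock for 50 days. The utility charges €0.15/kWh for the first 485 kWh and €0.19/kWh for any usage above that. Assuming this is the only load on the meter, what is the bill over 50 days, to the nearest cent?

Runtime = 24 h × 50 = 1200 h
Energy = 1.1 kW × 1200 h = 1320 kWh
Tier 1 (0–485 kWh): 485 × €0.15 = €72.75
Above 485 kWh: 835 × €0.19 = €158.65
Bill = €231.40

€231.40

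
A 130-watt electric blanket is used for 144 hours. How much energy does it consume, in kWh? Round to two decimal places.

18.72 kWh

Energy = 0.13 kW × 144 h = 18.72 kWh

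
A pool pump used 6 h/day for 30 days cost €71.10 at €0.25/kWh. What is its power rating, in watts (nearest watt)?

Energy = €71.10 ÷ €0.25/kWh = 284.4 kWh
Runtime = 6 h/day × 30 days = 180 h
Power = 284.4 kWh ÷ 180 h = 1.58 kW = 1580 W

1580 W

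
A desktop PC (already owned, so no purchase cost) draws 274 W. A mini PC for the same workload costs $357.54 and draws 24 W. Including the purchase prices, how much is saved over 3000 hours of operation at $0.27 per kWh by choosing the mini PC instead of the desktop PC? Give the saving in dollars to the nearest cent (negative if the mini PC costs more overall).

desktop PC: $0.00 + (274/1000) kW × 3000 h × $0.27 = $0.00 + $221.94 = $221.94
mini PC: $357.54 + (24/1000) kW × 3000 h × $0.27 = $357.54 + $19.44 = $376.98
Saving = $221.94 − $376.98 = −$155.04

-$155.04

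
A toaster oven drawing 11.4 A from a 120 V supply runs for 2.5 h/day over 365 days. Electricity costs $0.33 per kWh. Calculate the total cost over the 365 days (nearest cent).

$411.94

Power = 11.4 A × 120 V = 1368 W = 1.368 kW
Runtime = 2.5 h/day × 365 days = 912.5 h
Energy = 1.368 kW × 912.5 h = 1248.3 kWh
Cost = 1248.3 kWh × $0.33/kWh = $411.94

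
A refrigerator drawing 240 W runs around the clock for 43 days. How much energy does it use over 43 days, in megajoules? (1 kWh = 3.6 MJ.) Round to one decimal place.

891.6 MJ

Runtime = 24 h × 43 = 1032 h
Energy = 0.24 kW × 1032 h = 247.68 kWh
= 247.68 × 3.6 MJ = 891.6 MJ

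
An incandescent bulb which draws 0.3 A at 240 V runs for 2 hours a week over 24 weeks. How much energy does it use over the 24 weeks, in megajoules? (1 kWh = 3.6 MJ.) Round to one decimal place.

Power = 0.3 A × 240 V = 72 W = 0.072 kW
Runtime = 2 h/week × 24 weeks = 48 h
Energy = 0.072 kW × 48 h = 3.456 kWh
= 3.456 × 3.6 MJ = 12.4 MJ

12.4 MJ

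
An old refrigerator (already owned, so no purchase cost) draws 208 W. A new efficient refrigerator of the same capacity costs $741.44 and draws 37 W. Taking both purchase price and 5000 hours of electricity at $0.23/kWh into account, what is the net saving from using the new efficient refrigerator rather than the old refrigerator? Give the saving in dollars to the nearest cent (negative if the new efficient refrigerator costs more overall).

-$544.79

old refrigerator: $0.00 + (208/1000) kW × 5000 h × $0.23 = $0.00 + $239.2 = $239.2
new efficient refrigerator: $741.44 + (37/1000) kW × 5000 h × $0.23 = $741.44 + $42.55 = $783.99
Saving = $239.2 − $783.99 = −$544.79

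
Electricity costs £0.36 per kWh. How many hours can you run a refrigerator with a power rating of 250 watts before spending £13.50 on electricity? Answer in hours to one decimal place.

Energy available = £13.50 ÷ £0.36/kWh = 37.5 kWh
Hours = 37.5 kWh ÷ 0.25 kW = 150.0 h

150.0 h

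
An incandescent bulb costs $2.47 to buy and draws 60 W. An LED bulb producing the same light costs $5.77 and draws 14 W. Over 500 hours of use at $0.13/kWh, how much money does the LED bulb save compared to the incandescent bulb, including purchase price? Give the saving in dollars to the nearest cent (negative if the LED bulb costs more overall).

-$0.31

incandescent bulb: $2.47 + (60/1000) kW × 500 h × $0.13 = $2.47 + $3.9 = $6.37
LED bulb: $5.77 + (14/1000) kW × 500 h × $0.13 = $5.77 + $0.91 = $6.68
Saving = $6.37 − $6.68 = −$0.31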